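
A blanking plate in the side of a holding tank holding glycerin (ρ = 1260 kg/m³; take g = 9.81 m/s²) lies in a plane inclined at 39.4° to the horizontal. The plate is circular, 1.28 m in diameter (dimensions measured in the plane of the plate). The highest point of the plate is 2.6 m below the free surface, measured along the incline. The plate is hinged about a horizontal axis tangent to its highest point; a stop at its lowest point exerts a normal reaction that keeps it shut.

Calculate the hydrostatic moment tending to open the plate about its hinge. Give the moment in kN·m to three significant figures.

M ≈ 22.0 kN·m

γ = ρg = 1260 × 9.81 / 1000 = 12.3606 kN/m³.
Let θ = 39.4° be the plate's angle to the horizontal; measure y along the incline from where the plane meets the free surface. Vertical depth h = y·sinθ with sinθ = 0.634731.
The centroid is at the centre, 0.64 m below the top of the plate, so y_c = 2.6 + 0.64 = 3.24 m and h_c = 3.24 × 0.634731 = 2.05653 m.
A = π(0.64)² = 1.2868 m².
Resultant F = γ·h_c·A = 12.3606 × 2.05653 × 1.2868 = 32.7104 kN.
I_c = πr⁴/4 = π × 0.64⁴/4 = 0.131768 m⁴.
Centre of pressure: y_p = y_c + I_c/(y_c·A) = 3.24 + 0.131768/(3.24 × 1.2868) = 3.24 + 0.0316049 = 3.2716 m along the plane.
The resultant acts 0.64 + 0.0316049 = 0.671605 m (along the plate) below the hinge at the top edge, so the moment about the hinge is M = F × 0.671605 = 32.7104 × 0.671605 = 21.9685 kN·m.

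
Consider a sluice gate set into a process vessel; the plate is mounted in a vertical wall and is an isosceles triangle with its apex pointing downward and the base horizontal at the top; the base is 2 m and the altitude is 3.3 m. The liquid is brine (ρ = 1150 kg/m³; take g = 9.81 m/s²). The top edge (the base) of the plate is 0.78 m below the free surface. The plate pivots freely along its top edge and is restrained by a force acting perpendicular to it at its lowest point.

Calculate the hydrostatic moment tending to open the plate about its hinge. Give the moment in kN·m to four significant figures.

γ = ρg = 1150 × 9.81 / 1000 = 11.2815 kN/m³.
With the apex down, the centroid sits h/3 = 3.3/3 = 1.1 m below the base (the top edge), so the centroid depth is h_c = 0.78 + 1.1 = 1.88 m.
A = ½ × 2 × 3.3 = 3.3 m².
Resultant F = γ·h_c·A = 11.2815 × 1.88 × 3.3 = 69.9904 kN.
I_c = b·h³/36 = 2 × 3.3³/36 = 1.9965 m⁴.
Centre of pressure: y_p = y_c + I_c/(y_c·A) = 1.88 + 1.9965/(1.88 × 3.3) = 1.88 + 0.321809 = 2.20181 m along the plane.
The resultant acts 1.1 + 0.321809 = 1.42181 m (along the plate) below the hinge at the top edge, so the moment about the hinge is M = F × 1.42181 = 69.9904 × 1.42181 = 99.5131 kN·m.

M ≈ 99.51 kN·m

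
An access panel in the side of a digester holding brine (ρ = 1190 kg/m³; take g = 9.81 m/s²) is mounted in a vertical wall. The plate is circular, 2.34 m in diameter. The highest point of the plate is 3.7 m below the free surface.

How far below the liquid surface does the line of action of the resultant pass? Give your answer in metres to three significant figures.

h_p = 4.94 m

γ = ρg = 1190 × 9.81 / 1000 = 11.6739 kN/m³.
The centroid is at the centre, 1.17 m below the top of the plate, so the centroid depth is h_c = 3.7 + 1.17 = 4.87 m.
A = π(1.17)² = 4.30053 m².
Resultant F = γ·h_c·A = 11.6739 × 4.87 × 4.30053 = 244.493 kN.
I_c = πr⁴/4 = π × 1.17⁴/4 = 1.47175 m⁴.
Centre of pressure: y_p = y_c + I_c/(y_c·A) = 4.87 + 1.47175/(4.87 × 4.30053) = 4.87 + 0.0702721 = 4.94027 m along the plane.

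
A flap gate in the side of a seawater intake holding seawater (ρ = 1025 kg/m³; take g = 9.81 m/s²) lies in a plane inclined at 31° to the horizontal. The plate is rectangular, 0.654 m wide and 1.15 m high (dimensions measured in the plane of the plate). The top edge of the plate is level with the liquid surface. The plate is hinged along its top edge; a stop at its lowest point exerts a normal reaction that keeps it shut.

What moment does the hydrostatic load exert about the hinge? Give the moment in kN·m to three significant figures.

γ = ρg = 1025 × 9.81 / 1000 = 10.05525 kN/m³.
Let θ = 31° be the plate's angle to the horizontal; measure y along the incline from where the plane meets the free surface. Vertical depth h = y·sinθ with sinθ = 0.515038.
The centroid lies 1.15/2 = 0.575 m below the top edge, so y_c = 0.575 m and h_c = 0.575 × 0.515038 = 0.296147 m.
A = 0.654 × 1.15 = 0.7521 m².
Resultant F = γ·h_c·A = 10.05525 × 0.296147 × 0.7521 = 2.23963 kN.
I_c = b·h³/12 = 0.654 × 1.15³/12 = 0.0828877 m⁴.
Centre of pressure: y_p = y_c + I_c/(y_c·A) = 0.575 + 0.0828877/(0.575 × 0.7521) = 0.575 + 0.191667 = 0.766667 m along the plane.
The resultant acts 0.575 + 0.191667 = 0.766667 m (along the plate) below the hinge at the top edge, so the moment about the hinge is M = F × 0.766667 = 2.23963 × 0.766667 = 1.71705 kN·m.

M ≈ 1.72 kN·m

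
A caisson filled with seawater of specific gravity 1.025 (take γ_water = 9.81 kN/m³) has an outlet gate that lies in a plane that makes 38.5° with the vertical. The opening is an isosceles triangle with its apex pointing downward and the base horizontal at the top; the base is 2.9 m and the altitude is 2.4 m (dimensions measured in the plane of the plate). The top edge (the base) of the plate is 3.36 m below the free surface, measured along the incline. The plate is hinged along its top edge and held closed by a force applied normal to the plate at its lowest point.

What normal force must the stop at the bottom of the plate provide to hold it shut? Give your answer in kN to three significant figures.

γ = 1.025 × 9.81 = 10.05525 kN/m³.
The plate makes 38.5° with the vertical, i.e. θ = 90° − 38.5° = 51.5° to the horizontal. Measuring y along the incline from the free-surface line, vertical depth h = y·sinθ with sinθ = 0.782608.
With the apex down, the centroid sits h/3 = 2.4/3 = 0.8 m below the base (the top edge), so y_c = 3.36 + 0.8 = 4.16 m and h_c = 4.16 × 0.782608 = 3.25565 m.
A = ½ × 2.9 × 2.4 = 3.48 m².
Resultant F = γ·h_c·A = 10.05525 × 3.25565 × 3.48 = 113.923 kN.
I_c = b·h³/36 = 2.9 × 2.4³/36 = 1.1136 m⁴.
Centre of pressure: y_p = y_c + I_c/(y_c·A) = 4.16 + 1.1136/(4.16 × 3.48) = 4.16 + 0.0769231 = 4.23692 m along the plane.
The resultant acts 0.8 + 0.0769231 = 0.876923 m (along the plate) below the hinge at the top edge, so the moment about the hinge is M = F × 0.876923 = 113.923 × 0.876923 = 99.9017 kN·m.
A normal force at the bottom, 2.4 m from the hinge, must supply this moment: P = 99.9017/2.4 = 41.6257 kN.

P ≈ 41.6 kN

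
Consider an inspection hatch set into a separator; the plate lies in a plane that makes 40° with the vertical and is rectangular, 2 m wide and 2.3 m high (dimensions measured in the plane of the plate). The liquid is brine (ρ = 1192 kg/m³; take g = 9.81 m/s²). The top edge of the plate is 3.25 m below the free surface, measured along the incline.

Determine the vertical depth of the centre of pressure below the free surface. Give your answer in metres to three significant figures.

γ = ρg = 1192 × 9.81 / 1000 = 11.69352 kN/m³.
The plate makes 40° with the vertical, i.e. θ = 90° − 40° = 50° to the horizontal. Measuring y along the incline from the free-surface line, vertical depth h = y·sinθ with sinθ = 0.766044.
The centroid lies 2.3/2 = 1.15 m below the top edge, so y_c = 3.25 + 1.15 = 4.4 m and h_c = 4.4 × 0.766044 = 3.37059 m.
A = 2 × 2.3 = 4.6 m².
Resultant F = γ·h_c·A = 11.69352 × 3.37059 × 4.6 = 181.305 kN.
I_c = b·h³/12 = 2 × 2.3³/12 = 2.02783 m⁴.
Centre of pressure: y_p = y_c + I_c/(y_c·A) = 4.4 + 2.02783/(4.4 × 4.6) = 4.4 + 0.100189 = 4.50019 m along the plane.
Vertically, h_p = y_p·sinθ = 4.50019 × 0.766044 = 3.44734 m.

h_p = 3.45 m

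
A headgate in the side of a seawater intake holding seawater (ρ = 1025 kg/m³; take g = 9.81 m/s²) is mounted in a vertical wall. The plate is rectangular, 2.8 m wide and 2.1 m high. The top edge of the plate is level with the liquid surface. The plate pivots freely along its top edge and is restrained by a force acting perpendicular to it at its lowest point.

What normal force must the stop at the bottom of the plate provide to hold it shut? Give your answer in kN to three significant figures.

P ≈ 41.4 kN

γ = ρg = 1025 × 9.81 / 1000 = 10.05525 kN/m³.
The centroid lies 2.1/2 = 1.05 m below the top edge, so the centroid depth is h_c = 1.05 m.
A = 2.8 × 2.1 = 5.88 m².
Resultant F = γ·h_c·A = 10.05525 × 1.05 × 5.88 = 62.0811 kN.
I_c = b·h³/12 = 2.8 × 2.1³/12 = 2.1609 m⁴.
Centre of pressure: y_p = y_c + I_c/(y_c·A) = 1.05 + 2.1609/(1.05 × 5.88) = 1.05 + 0.35 = 1.4 m along the plane.
The resultant acts 1.05 + 0.35 = 1.4 m (along the plate) below the hinge at the top edge, so the moment about the hinge is M = F × 1.4 = 62.0811 × 1.4 = 86.9135 kN·m.
A normal force at the bottom, 2.1 m from the hinge, must supply this moment: P = 86.9135/2.1 = 41.3874 kN.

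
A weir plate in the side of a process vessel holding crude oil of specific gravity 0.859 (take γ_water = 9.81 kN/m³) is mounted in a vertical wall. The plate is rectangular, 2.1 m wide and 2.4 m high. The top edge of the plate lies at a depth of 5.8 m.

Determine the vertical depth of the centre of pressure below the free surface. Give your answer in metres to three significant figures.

γ = 0.859 × 9.81 = 8.42679 kN/m³.
The centroid lies 2.4/2 = 1.2 m below the top edge, so the centroid depth is h_c = 5.8 + 1.2 = 7 m.
A = 2.1 × 2.4 = 5.04 m².
Resultant F = γ·h_c·A = 8.42679 × 7 × 5.04 = 297.297 kN.
I_c = b·h³/12 = 2.1 × 2.4³/12 = 2.4192 m⁴.
Centre of pressure: y_p = y_c + I_c/(y_c·A) = 7 + 2.4192/(7 × 5.04) = 7 + 0.0685714 = 7.06857 m along the plane.

h_p = 7.07 m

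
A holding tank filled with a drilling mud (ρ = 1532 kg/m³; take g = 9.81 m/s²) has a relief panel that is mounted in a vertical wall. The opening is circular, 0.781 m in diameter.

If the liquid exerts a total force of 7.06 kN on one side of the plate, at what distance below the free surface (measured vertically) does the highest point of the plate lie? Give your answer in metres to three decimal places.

γ = ρg = 1532 × 9.81 / 1000 = 15.02892 kN/m³.
A = π(0.3905)² = 0.479062 m².
From F = γ·h_c·A, the centroid depth is h_c = 7.06/(15.02892 × 0.479062) = 0.980585 m.
The centroid is at the centre, 0.3905 m below the top of the plate, so the highest point sits at h_top = 0.980585 − 0.3905 = 0.590085 m below the surface.

d_top ≈ 0.590 m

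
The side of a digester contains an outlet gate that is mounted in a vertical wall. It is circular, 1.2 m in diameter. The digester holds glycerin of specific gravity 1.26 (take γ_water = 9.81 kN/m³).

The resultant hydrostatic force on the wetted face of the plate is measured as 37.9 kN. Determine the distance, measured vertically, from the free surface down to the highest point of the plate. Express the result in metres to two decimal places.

γ = 1.26 × 9.81 = 12.3606 kN/m³.
A = π(0.6)² = 1.13097 m².
From F = γ·h_c·A, the centroid depth is h_c = 37.9/(12.3606 × 1.13097) = 2.71112 m.
The centroid is at the centre, 0.6 m below the top of the plate, so the highest point sits at h_top = 2.71112 − 0.6 = 2.11112 m below the surface.

d_top ≈ 2.11 m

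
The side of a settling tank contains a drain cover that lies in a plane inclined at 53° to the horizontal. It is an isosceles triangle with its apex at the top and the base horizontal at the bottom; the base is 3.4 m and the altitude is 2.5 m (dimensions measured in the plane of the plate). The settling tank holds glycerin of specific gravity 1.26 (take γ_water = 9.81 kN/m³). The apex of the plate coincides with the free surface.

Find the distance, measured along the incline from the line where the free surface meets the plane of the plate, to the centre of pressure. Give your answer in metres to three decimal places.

y_p = 1.875 m

γ = 1.26 × 9.81 = 12.3606 kN/m³.
Let θ = 53° be the plate's angle to the horizontal; measure y along the incline from where the plane meets the free surface. Vertical depth h = y·sinθ with sinθ = 0.798636.
With the apex up, the centroid sits 2h/3 = 2 × 2.5/3 = 1.66667 m below the apex, so y_c = 1.66667 m and h_c = 1.66667 × 0.798636 = 1.33106 m.
A = ½ × 3.4 × 2.5 = 4.25 m².
Resultant F = γ·h_c·A = 12.3606 × 1.33106 × 4.25 = 69.924 kN.
I_c = b·h³/36 = 3.4 × 2.5³/36 = 1.47569 m⁴.
Centre of pressure: y_p = y_c + I_c/(y_c·A) = 1.66667 + 1.47569/(1.66667 × 4.25) = 1.66667 + 0.208332 = 1.875 m along the plane.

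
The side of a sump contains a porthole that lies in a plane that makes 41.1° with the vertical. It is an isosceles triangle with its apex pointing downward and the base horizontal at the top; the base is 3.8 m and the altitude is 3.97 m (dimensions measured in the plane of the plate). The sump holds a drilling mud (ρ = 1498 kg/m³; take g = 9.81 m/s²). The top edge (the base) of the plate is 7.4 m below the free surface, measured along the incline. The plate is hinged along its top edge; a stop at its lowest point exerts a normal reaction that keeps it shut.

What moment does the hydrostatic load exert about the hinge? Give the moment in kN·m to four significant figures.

γ = ρg = 1498 × 9.81 / 1000 = 14.69538 kN/m³.
The plate makes 41.1° with the vertical, i.e. θ = 90° − 41.1° = 48.9° to the horizontal. Measuring y along the incline from the free-surface line, vertical depth h = y·sinθ with sinθ = 0.753563.
With the apex down, the centroid sits h/3 = 3.97/3 = 1.32333 m below the base (the top edge), so y_c = 7.4 + 1.32333 = 8.72333 m and h_c = 8.72333 × 0.753563 = 6.57358 m.
A = ½ × 3.8 × 3.97 = 7.543 m².
Resultant F = γ·h_c·A = 14.69538 × 6.57358 × 7.543 = 728.663 kN.
I_c = b·h³/36 = 3.8 × 3.97³/36 = 6.60469 m⁴.
Centre of pressure: y_p = y_c + I_c/(y_c·A) = 8.72333 + 6.60469/(8.72333 × 7.543) = 8.72333 + 0.100375 = 8.82371 m along the plane.
The resultant acts 1.32333 + 0.100375 = 1.4237 m (along the plate) below the hinge at the top edge, so the moment about the hinge is M = F × 1.4237 = 728.663 × 1.4237 = 1037.4 kN·m.

M ≈ 1037 kN·m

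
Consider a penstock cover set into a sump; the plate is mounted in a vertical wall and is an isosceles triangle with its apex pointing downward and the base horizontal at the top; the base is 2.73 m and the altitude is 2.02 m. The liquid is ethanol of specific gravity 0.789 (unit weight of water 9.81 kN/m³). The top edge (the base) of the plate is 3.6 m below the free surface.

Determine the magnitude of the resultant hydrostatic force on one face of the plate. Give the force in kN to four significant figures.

γ = 0.789 × 9.81 = 7.74009 kN/m³.
With the apex down, the centroid sits h/3 = 2.02/3 = 0.673333 m below the base (the top edge), so the centroid depth is h_c = 3.6 + 0.673333 = 4.27333 m.
A = ½ × 2.73 × 2.02 = 2.7573 m².
Resultant F = γ·h_c·A = 7.74009 × 4.27333 × 2.7573 = 91.2003 kN.

F ≈ 91.20 kN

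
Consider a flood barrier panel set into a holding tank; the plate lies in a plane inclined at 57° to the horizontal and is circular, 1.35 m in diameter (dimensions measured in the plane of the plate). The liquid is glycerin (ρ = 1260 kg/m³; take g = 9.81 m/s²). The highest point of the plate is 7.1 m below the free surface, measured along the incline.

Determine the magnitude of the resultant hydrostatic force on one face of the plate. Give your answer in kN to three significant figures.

γ = ρg = 1260 × 9.81 / 1000 = 12.3606 kN/m³.
Let θ = 57° be the plate's angle to the horizontal; measure y along the incline from where the plane meets the free surface. Vertical depth h = y·sinθ with sinθ = 0.838671.
The centroid is at the centre, 0.675 m below the top of the plate, so y_c = 7.1 + 0.675 = 7.775 m and h_c = 7.775 × 0.838671 = 6.52067 m.
A = π(0.675)² = 1.43139 m².
Resultant F = γ·h_c·A = 12.3606 × 6.52067 × 1.43139 = 115.369 kN.

F ≈ 115 kN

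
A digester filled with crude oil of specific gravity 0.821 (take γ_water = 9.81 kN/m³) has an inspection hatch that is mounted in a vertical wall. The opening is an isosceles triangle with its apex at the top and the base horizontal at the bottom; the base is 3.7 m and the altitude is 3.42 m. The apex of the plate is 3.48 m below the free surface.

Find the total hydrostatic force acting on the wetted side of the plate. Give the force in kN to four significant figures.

F ≈ 293.5 kN

γ = 0.821 × 9.81 = 8.05401 kN/m³.
With the apex up, the centroid sits 2h/3 = 2 × 3.42/3 = 2.28 m below the apex, so the centroid depth is h_c = 3.48 + 2.28 = 5.76 m.
A = ½ × 3.7 × 3.42 = 6.327 m².
Resultant F = γ·h_c·A = 8.05401 × 5.76 × 6.327 = 293.516 kN.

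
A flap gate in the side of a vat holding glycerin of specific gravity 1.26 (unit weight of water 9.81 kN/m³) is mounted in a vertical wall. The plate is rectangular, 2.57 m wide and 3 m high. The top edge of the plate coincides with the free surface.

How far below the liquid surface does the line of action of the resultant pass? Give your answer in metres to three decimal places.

h_p = 2.000 m

γ = 1.26 × 9.81 = 12.3606 kN/m³.
The centroid lies 3/2 = 1.5 m below the top edge, so the centroid depth is h_c = 1.5 m.
A = 2.57 × 3 = 7.71 m².
Resultant F = γ·h_c·A = 12.3606 × 1.5 × 7.71 = 142.95 kN.
I_c = b·h³/12 = 2.57 × 3³/12 = 5.7825 m⁴.
Centre of pressure: y_p = y_c + I_c/(y_c·A) = 1.5 + 5.7825/(1.5 × 7.71) = 1.5 + 0.5 = 2 m along the plane.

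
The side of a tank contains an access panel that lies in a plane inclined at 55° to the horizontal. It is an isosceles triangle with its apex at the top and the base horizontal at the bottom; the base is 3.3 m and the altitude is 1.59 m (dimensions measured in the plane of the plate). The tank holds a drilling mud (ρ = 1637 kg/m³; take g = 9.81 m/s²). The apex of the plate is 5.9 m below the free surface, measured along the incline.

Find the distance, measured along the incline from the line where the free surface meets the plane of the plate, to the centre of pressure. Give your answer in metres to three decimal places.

γ = ρg = 1637 × 9.81 / 1000 = 16.05897 kN/m³.
Let θ = 55° be the plate's angle to the horizontal; measure y along the incline from where the plane meets the free surface. Vertical depth h = y·sinθ with sinθ = 0.819152.
With the apex up, the centroid sits 2h/3 = 2 × 1.59/3 = 1.06 m below the apex, so y_c = 5.9 + 1.06 = 6.96 m and h_c = 6.96 × 0.819152 = 5.7013 m.
A = ½ × 3.3 × 1.59 = 2.6235 m².
Resultant F = γ·h_c·A = 16.05897 × 5.7013 × 2.6235 = 240.2 kN.
I_c = b·h³/36 = 3.3 × 1.59³/36 = 0.368471 m⁴.
Centre of pressure: y_p = y_c + I_c/(y_c·A) = 6.96 + 0.368471/(6.96 × 2.6235) = 6.96 + 0.0201796 = 6.98018 m along the plane.

y_p = 6.980 m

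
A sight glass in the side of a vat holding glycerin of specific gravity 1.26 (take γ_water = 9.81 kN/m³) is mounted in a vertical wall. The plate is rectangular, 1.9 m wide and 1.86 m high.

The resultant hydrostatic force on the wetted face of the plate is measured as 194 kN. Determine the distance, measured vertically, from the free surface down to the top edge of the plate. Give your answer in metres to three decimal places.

d_top ≈ 3.511 m

γ = 1.26 × 9.81 = 12.3606 kN/m³.
A = 1.9 × 1.86 = 3.534 m².
From F = γ·h_c·A, the centroid depth is h_c = 194/(12.3606 × 3.534) = 4.44115 m.
The centroid lies 1.86/2 = 0.93 m below the top edge, so the top edge sits at h_top = 4.44115 − 0.93 = 3.51115 m below the surface.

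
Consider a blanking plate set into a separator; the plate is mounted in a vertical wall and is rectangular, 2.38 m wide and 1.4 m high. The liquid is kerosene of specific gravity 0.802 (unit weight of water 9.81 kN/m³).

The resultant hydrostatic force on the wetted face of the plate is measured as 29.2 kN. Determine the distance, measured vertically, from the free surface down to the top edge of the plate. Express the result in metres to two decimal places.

γ = 0.802 × 9.81 = 7.86762 kN/m³.
A = 2.38 × 1.4 = 3.332 m².
From F = γ·h_c·A, the centroid depth is h_c = 29.2/(7.86762 × 3.332) = 1.11387 m.
The centroid lies 1.4/2 = 0.7 m below the top edge, so the top edge sits at h_top = 1.11387 − 0.7 = 0.41387 m below the surface.

d_top ≈ 0.41 m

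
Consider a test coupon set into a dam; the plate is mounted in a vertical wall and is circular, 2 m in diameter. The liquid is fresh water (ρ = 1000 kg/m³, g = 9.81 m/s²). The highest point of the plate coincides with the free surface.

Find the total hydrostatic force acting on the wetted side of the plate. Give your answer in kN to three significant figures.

F ≈ 30.8 kN

γ = ρg = 1000 × 9.81 = 9810 N/m³ = 9.81 kN/m³.
The centroid is at the centre, 1 m below the top of the plate, so the centroid depth is h_c = 1 m.
A = π(1)² = 3.14159 m².
Resultant F = γ·h_c·A = 9.81 × 1 × 3.14159 = 30.819 kN.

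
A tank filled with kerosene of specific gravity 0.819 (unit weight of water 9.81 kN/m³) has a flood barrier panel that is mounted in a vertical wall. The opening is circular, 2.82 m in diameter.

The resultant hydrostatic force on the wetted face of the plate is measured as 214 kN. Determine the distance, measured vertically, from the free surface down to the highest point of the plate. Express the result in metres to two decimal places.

γ = 0.819 × 9.81 = 8.03439 kN/m³.
A = π(1.41)² = 6.2458 m².
From F = γ·h_c·A, the centroid depth is h_c = 214/(8.03439 × 6.2458) = 4.26455 m.
The centroid is at the centre, 1.41 m below the top of the plate, so the highest point sits at h_top = 4.26455 − 1.41 = 2.85455 m below the surface.

d_top ≈ 2.85 m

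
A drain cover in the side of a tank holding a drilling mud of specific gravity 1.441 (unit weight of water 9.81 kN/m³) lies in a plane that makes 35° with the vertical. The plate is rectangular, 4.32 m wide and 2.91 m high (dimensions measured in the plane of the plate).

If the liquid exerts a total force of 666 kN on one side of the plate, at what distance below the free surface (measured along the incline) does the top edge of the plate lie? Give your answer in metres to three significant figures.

γ = 1.441 × 9.81 = 14.13621 kN/m³.
A = 4.32 × 2.91 = 12.5712 m².
From F = γ·h_c·A, the centroid depth is h_c = 666/(14.13621 × 12.5712) = 3.7477 m.
The plate makes 35° with the vertical, i.e. θ = 90° − 35° = 55° to the horizontal. Measuring y along the incline from the free-surface line, vertical depth h = y·sinθ with sinθ = 0.819152.
Along the incline, y_c = h_c/sinθ = 3.7477/0.819152 = 4.5751 m.
The centroid lies 2.91/2 = 1.455 m below the top edge, so the top edge sits at y_top = 4.5751 − 1.455 = 3.1201 m along the incline.

y_top ≈ 3.12 m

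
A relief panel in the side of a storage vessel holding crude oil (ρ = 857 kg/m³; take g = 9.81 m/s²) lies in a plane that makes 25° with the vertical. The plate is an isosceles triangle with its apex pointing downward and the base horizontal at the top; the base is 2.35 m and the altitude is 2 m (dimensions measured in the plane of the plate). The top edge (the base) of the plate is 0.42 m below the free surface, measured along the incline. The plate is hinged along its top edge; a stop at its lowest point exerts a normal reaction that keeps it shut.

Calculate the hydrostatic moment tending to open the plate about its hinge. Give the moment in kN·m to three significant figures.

γ = ρg = 857 × 9.81 / 1000 = 8.40717 kN/m³.
The plate makes 25° with the vertical, i.e. θ = 90° − 25° = 65° to the horizontal. Measuring y along the incline from the free-surface line, vertical depth h = y·sinθ with sinθ = 0.906308.
With the apex down, the centroid sits h/3 = 2/3 = 0.666667 m below the base (the top edge), so y_c = 0.42 + 0.666667 = 1.08667 m and h_c = 1.08667 × 0.906308 = 0.984858 m.
A = ½ × 2.35 × 2 = 2.35 m².
Resultant F = γ·h_c·A = 8.40717 × 0.984858 × 2.35 = 19.4577 kN.
I_c = b·h³/36 = 2.35 × 2³/36 = 0.522222 m⁴.
Centre of pressure: y_p = y_c + I_c/(y_c·A) = 1.08667 + 0.522222/(1.08667 × 2.35) = 1.08667 + 0.204498 = 1.29117 m along the plane.
The resultant acts 0.666667 + 0.204498 = 0.871165 m (along the plate) below the hinge at the top edge, so the moment about the hinge is M = F × 0.871165 = 19.4577 × 0.871165 = 16.9509 kN·m.

M ≈ 17.0 kN·m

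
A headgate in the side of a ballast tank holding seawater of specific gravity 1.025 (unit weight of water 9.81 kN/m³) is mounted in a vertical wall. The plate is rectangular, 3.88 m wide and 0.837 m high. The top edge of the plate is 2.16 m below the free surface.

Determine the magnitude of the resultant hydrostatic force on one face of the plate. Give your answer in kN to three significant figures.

γ = 1.025 × 9.81 = 10.05525 kN/m³.
The centroid lies 0.837/2 = 0.4185 m below the top edge, so the centroid depth is h_c = 2.16 + 0.4185 = 2.5785 m.
A = 3.88 × 0.837 = 3.24756 m².
Resultant F = γ·h_c·A = 10.05525 × 2.5785 × 3.24756 = 84.201 kN.

F ≈ 84.2 kN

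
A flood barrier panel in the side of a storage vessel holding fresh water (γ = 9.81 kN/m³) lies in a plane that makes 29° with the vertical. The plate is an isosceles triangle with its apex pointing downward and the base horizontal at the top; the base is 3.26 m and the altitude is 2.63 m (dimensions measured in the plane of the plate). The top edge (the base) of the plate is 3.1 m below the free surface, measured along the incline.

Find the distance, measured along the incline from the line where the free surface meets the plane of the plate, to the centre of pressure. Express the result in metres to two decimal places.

γ = 9.81 kN/m³.
The plate makes 29° with the vertical, i.e. θ = 90° − 29° = 61° to the horizontal. Measuring y along the incline from the free-surface line, vertical depth h = y·sinθ with sinθ = 0.874620.
With the apex down, the centroid sits h/3 = 2.63/3 = 0.876667 m below the base (the top edge), so y_c = 3.1 + 0.876667 = 3.97667 m and h_c = 3.97667 × 0.874620 = 3.47808 m.
A = ½ × 3.26 × 2.63 = 4.2869 m².
Resultant F = γ·h_c·A = 9.81 × 3.47808 × 4.2869 = 146.269 kN.
I_c = b·h³/36 = 3.26 × 2.63³/36 = 1.64734 m⁴.
Centre of pressure: y_p = y_c + I_c/(y_c·A) = 3.97667 + 1.64734/(3.97667 × 4.2869) = 3.97667 + 0.0966319 = 4.0733 m along the plane.

y_p = 4.07 m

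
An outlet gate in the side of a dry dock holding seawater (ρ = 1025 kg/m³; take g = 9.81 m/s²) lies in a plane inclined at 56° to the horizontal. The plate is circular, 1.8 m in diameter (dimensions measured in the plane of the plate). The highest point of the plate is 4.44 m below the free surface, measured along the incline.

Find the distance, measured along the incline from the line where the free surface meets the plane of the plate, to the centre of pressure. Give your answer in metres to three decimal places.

γ = ρg = 1025 × 9.81 / 1000 = 10.05525 kN/m³.
Let θ = 56° be the plate's angle to the horizontal; measure y along the incline from where the plane meets the free surface. Vertical depth h = y·sinθ with sinθ = 0.829038.
The centroid is at the centre, 0.9 m below the top of the plate, so y_c = 4.44 + 0.9 = 5.34 m and h_c = 5.34 × 0.829038 = 4.42706 m.
A = π(0.9)² = 2.54469 m².
Resultant F = γ·h_c·A = 10.05525 × 4.42706 × 2.54469 = 113.277 kN.
I_c = πr⁴/4 = π × 0.9⁴/4 = 0.5153 m⁴.
Centre of pressure: y_p = y_c + I_c/(y_c·A) = 5.34 + 0.5153/(5.34 × 2.54469) = 5.34 + 0.0379214 = 5.37792 m along the plane.

y_p = 5.378 m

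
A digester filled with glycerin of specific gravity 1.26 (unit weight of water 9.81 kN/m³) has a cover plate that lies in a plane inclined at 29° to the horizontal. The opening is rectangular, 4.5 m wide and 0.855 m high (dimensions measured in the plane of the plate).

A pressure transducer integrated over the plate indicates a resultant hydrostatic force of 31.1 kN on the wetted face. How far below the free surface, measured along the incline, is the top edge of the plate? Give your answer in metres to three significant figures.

γ = 1.26 × 9.81 = 12.3606 kN/m³.
A = 4.5 × 0.855 = 3.8475 m².
From F = γ·h_c·A, the centroid depth is h_c = 31.1/(12.3606 × 3.8475) = 0.653946 m.
Let θ = 29° be the plate's angle to the horizontal; measure y along the incline from where the plane meets the free surface. Vertical depth h = y·sinθ with sinθ = 0.484810.
Along the incline, y_c = h_c/sinθ = 0.653946/0.484810 = 1.34887 m.
The centroid lies 0.855/2 = 0.4275 m below the top edge, so the top edge sits at y_top = 1.34887 − 0.4275 = 0.92137 m along the incline.

y_top ≈ 0.921 m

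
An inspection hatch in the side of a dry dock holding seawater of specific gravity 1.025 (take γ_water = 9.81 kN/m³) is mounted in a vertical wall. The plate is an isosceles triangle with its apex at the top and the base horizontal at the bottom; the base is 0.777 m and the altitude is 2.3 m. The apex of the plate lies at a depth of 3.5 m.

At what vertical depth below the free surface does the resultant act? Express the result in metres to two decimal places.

γ = 1.025 × 9.81 = 10.05525 kN/m³.
With the apex up, the centroid sits 2h/3 = 2 × 2.3/3 = 1.53333 m below the apex, so the centroid depth is h_c = 3.5 + 1.53333 = 5.03333 m.
A = ½ × 0.777 × 2.3 = 0.89355 m².
Resultant F = γ·h_c·A = 10.05525 × 5.03333 × 0.89355 = 45.2238 kN.
I_c = b·h³/36 = 0.777 × 2.3³/36 = 0.262604 m⁴.
Centre of pressure: y_p = y_c + I_c/(y_c·A) = 5.03333 + 0.262604/(5.03333 × 0.89355) = 5.03333 + 0.0583885 = 5.09172 m along the plane.

h_p = 5.09 m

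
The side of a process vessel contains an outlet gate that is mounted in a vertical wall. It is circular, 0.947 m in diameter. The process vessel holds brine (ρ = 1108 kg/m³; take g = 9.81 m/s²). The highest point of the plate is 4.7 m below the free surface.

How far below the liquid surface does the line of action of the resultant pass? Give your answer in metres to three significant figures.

h_p = 5.18 m

γ = ρg = 1108 × 9.81 / 1000 = 10.86948 kN/m³.
The centroid is at the centre, 0.4735 m below the top of the plate, so the centroid depth is h_c = 4.7 + 0.4735 = 5.1735 m.
A = π(0.4735)² = 0.704352 m².
Resultant F = γ·h_c·A = 10.86948 × 5.1735 × 0.704352 = 39.608 kN.
I_c = πr⁴/4 = π × 0.4735⁴/4 = 0.0394793 m⁴.
Centre of pressure: y_p = y_c + I_c/(y_c·A) = 5.1735 + 0.0394793/(5.1735 × 0.704352) = 5.1735 + 0.0108342 = 5.18433 m along the plane.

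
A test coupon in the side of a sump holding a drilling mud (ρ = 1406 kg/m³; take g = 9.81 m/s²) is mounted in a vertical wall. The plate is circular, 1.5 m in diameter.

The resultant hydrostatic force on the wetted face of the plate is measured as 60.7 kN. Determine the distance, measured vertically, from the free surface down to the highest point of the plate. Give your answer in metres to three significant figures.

d_top ≈ 1.74 m

γ = ρg = 1406 × 9.81 / 1000 = 13.79286 kN/m³.
A = π(0.75)² = 1.76715 m².
From F = γ·h_c·A, the centroid depth is h_c = 60.7/(13.79286 × 1.76715) = 2.49035 m.
The centroid is at the centre, 0.75 m below the top of the plate, so the highest point sits at h_top = 2.49035 − 0.75 = 1.74035 m below the surface.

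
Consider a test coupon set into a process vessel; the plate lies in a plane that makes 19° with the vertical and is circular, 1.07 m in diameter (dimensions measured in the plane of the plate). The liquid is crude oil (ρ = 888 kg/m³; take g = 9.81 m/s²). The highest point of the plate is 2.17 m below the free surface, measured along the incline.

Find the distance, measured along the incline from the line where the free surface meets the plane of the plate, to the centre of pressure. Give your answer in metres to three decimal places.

y_p = 2.731 m

γ = ρg = 888 × 9.81 / 1000 = 8.71128 kN/m³.
The plate makes 19° with the vertical, i.e. θ = 90° − 19° = 71° to the horizontal. Measuring y along the incline from the free-surface line, vertical depth h = y·sinθ with sinθ = 0.945519.
The centroid is at the centre, 0.535 m below the top of the plate, so y_c = 2.17 + 0.535 = 2.705 m and h_c = 2.705 × 0.945519 = 2.55763 m.
A = π(0.535)² = 0.899202 m².
Resultant F = γ·h_c·A = 8.71128 × 2.55763 × 0.899202 = 20.0344 kN.
I_c = πr⁴/4 = π × 0.535⁴/4 = 0.0643435 m⁴.
Centre of pressure: y_p = y_c + I_c/(y_c·A) = 2.705 + 0.0643435/(2.705 × 0.899202) = 2.705 + 0.0264533 = 2.73145 m along the plane.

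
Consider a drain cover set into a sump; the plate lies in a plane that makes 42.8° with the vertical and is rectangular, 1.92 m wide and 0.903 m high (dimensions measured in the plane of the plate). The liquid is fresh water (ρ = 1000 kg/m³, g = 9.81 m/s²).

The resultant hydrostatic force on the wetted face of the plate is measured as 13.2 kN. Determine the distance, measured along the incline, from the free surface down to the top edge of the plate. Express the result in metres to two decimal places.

γ = ρg = 1000 × 9.81 = 9810 N/m³ = 9.81 kN/m³.
A = 1.92 × 0.903 = 1.73376 m².
From F = γ·h_c·A, the centroid depth is h_c = 13.2/(9.81 × 1.73376) = 0.776097 m.
The plate makes 42.8° with the vertical, i.e. θ = 90° − 42.8° = 47.2° to the horizontal. Measuring y along the incline from the free-surface line, vertical depth h = y·sinθ with sinθ = 0.733730.
Along the incline, y_c = h_c/sinθ = 0.776097/0.733730 = 1.05774 m.
The centroid lies 0.903/2 = 0.4515 m below the top edge, so the top edge sits at y_top = 1.05774 − 0.4515 = 0.60624 m along the incline.

y_top ≈ 0.61 m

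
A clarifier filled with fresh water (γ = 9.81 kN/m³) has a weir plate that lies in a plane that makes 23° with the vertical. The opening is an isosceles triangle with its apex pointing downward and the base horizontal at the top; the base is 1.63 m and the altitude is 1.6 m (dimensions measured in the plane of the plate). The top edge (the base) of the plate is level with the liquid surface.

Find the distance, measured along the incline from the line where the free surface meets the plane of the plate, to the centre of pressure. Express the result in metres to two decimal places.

γ = 9.81 kN/m³.
The plate makes 23° with the vertical, i.e. θ = 90° − 23° = 67° to the horizontal. Measuring y along the incline from the free-surface line, vertical depth h = y·sinθ with sinθ = 0.920505.
With the apex down, the centroid sits h/3 = 1.6/3 = 0.533333 m below the base (the top edge), so y_c = 0.533333 m and h_c = 0.533333 × 0.920505 = 0.490936 m.
A = ½ × 1.63 × 1.6 = 1.304 m².
Resultant F = γ·h_c·A = 9.81 × 0.490936 × 1.304 = 6.28017 kN.
I_c = b·h³/36 = 1.63 × 1.6³/36 = 0.185458 m⁴.
Centre of pressure: y_p = y_c + I_c/(y_c·A) = 0.533333 + 0.185458/(0.533333 × 1.304) = 0.533333 + 0.266667 = 0.8 m along the plane.

y_p = 0.80 m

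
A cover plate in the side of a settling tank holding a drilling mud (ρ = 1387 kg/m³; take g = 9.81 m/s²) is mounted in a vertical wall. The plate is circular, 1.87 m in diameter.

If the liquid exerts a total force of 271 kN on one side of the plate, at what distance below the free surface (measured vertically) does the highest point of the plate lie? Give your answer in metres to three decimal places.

d_top ≈ 6.317 m

γ = ρg = 1387 × 9.81 / 1000 = 13.60647 kN/m³.
A = π(0.935)² = 2.74646 m².
From F = γ·h_c·A, the centroid depth is h_c = 271/(13.60647 × 2.74646) = 7.25188 m.
The centroid is at the centre, 0.935 m below the top of the plate, so the highest point sits at h_top = 7.25188 − 0.935 = 6.31688 m below the surface.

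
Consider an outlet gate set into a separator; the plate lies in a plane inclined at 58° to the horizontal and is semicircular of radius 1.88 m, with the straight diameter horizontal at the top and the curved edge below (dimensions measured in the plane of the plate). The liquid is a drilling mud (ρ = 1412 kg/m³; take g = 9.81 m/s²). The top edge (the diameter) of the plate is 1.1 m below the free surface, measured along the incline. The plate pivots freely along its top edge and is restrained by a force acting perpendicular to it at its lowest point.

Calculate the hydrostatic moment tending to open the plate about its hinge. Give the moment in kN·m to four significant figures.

M ≈ 114.9 kN·m

γ = ρg = 1412 × 9.81 / 1000 = 13.85172 kN/m³.
Let θ = 58° be the plate's angle to the horizontal; measure y along the incline from where the plane meets the free surface. Vertical depth h = y·sinθ with sinθ = 0.848048.
The centroid of a semicircle lies 4r/(3π) = 0.797897 m from the diameter, here below the top edge, so y_c = 1.1 + 0.797897 = 1.8979 m and h_c = 1.8979 × 0.848048 = 1.60951 m.
A = πr²/2 = π × 1.88²/2 = 5.55182 m².
Resultant F = γ·h_c·A = 13.85172 × 1.60951 × 5.55182 = 123.775 kN.
I_c = (π/8 − 8/(9π))·r⁴ = 0.109757 × 1.88⁴ = 1.37108 m⁴.
Centre of pressure: y_p = y_c + I_c/(y_c·A) = 1.8979 + 1.37108/(1.8979 × 5.55182) = 1.8979 + 0.130123 = 2.02802 m along the plane.
The resultant acts 0.797897 + 0.130123 = 0.92802 m (along the plate) below the hinge at the top edge, so the moment about the hinge is M = F × 0.92802 = 123.775 × 0.92802 = 114.866 kN·m.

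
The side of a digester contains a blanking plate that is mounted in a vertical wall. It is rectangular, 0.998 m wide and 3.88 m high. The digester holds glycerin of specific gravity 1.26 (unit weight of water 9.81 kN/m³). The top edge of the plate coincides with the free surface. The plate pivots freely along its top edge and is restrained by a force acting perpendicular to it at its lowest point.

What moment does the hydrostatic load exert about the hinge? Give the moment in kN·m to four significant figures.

γ = 1.26 × 9.81 = 12.3606 kN/m³.
The centroid lies 3.88/2 = 1.94 m below the top edge, so the centroid depth is h_c = 1.94 m.
A = 0.998 × 3.88 = 3.87224 m².
Resultant F = γ·h_c·A = 12.3606 × 1.94 × 3.87224 = 92.8546 kN.
I_c = b·h³/12 = 0.998 × 3.88³/12 = 4.85785 m⁴.
Centre of pressure: y_p = y_c + I_c/(y_c·A) = 1.94 + 4.85785/(1.94 × 3.87224) = 1.94 + 0.646666 = 2.58667 m along the plane.
The resultant acts 1.94 + 0.646666 = 2.58667 m (along the plate) below the hinge at the top edge, so the moment about the hinge is M = F × 2.58667 = 92.8546 × 2.58667 = 240.184 kN·m.

M ≈ 240.2 kN·m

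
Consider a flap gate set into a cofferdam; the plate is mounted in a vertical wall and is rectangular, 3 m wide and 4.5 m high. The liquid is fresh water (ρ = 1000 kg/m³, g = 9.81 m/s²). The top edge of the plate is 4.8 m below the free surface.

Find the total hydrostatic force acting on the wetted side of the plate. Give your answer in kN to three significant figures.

γ = ρg = 1000 × 9.81 = 9810 N/m³ = 9.81 kN/m³.
The centroid lies 4.5/2 = 2.25 m below the top edge, so the centroid depth is h_c = 4.8 + 2.25 = 7.05 m.
A = 3 × 4.5 = 13.5 m².
Resultant F = γ·h_c·A = 9.81 × 7.05 × 13.5 = 933.667 kN.

F ≈ 934 kN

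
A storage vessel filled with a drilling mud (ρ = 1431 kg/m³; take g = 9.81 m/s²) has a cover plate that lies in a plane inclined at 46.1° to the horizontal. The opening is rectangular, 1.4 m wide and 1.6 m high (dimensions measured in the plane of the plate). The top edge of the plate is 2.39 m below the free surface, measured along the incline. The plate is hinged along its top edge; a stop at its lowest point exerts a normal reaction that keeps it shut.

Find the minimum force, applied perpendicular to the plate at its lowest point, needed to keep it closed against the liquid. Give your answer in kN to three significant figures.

P ≈ 39.2 kN

γ = ρg = 1431 × 9.81 / 1000 = 14.03811 kN/m³.
Let θ = 46.1° be the plate's angle to the horizontal; measure y along the incline from where the plane meets the free surface. Vertical depth h = y·sinθ with sinθ = 0.720551.
The centroid lies 1.6/2 = 0.8 m below the top edge, so y_c = 2.39 + 0.8 = 3.19 m and h_c = 3.19 × 0.720551 = 2.29856 m.
A = 1.4 × 1.6 = 2.24 m².
Resultant F = γ·h_c·A = 14.03811 × 2.29856 × 2.24 = 72.2791 kN.
I_c = b·h³/12 = 1.4 × 1.6³/12 = 0.477867 m⁴.
Centre of pressure: y_p = y_c + I_c/(y_c·A) = 3.19 + 0.477867/(3.19 × 2.24) = 3.19 + 0.0668757 = 3.25688 m along the plane.
The resultant acts 0.8 + 0.0668757 = 0.866876 m (along the plate) below the hinge at the top edge, so the moment about the hinge is M = F × 0.866876 = 72.2791 × 0.866876 = 62.657 kN·m.
A normal force at the bottom, 1.6 m from the hinge, must supply this moment: P = 62.657/1.6 = 39.1606 kN.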